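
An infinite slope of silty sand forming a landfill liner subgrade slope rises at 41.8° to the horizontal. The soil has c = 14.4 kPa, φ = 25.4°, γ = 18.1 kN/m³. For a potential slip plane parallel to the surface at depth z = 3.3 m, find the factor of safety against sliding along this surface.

FS = 1.02

For an infinite slope with a slip plane parallel to the surface (no pore pressure): FS = [c + γz cos²β tanφ] / [γz sinβ cosβ].
γz = 18.1·3.3 = 59.73 kN/m²
Numerator = 14.4 + 59.73·cos²41.8°·tan25.4° = 14.4 + 59.73·0.5557·0.4748 = 30.162 kPa
Denominator = 59.73·sin41.8°·cos41.8° = 59.73·0.6665·0.7455 = 29.679 kPa
FS = 30.162 / 29.679 = 1.016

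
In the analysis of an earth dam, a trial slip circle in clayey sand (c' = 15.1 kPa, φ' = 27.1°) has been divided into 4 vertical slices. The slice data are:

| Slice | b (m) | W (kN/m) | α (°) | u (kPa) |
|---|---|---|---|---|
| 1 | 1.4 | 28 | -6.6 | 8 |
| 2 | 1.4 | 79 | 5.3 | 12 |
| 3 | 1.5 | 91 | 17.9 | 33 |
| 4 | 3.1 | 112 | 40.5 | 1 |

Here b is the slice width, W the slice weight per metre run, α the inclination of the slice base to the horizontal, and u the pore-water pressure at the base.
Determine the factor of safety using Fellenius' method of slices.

Ordinary method of slices: FS = Σ[c'·Δl_i + (W_i cosα_i − u_i·Δl_i)·tanφ'] / Σ W_i sinα_i, with Δl_i = b_i / cosα_i.
Slice 1: Δl = 1.4/cos(-6.6°) = 1.409 m; N'_1 = 28·cos(-6.6°) − 8·1.409 = 16.5; c'Δl = 21.28; W sinα = -3.2
Slice 2: Δl = 1.4/cos5.3° = 1.406 m; N'_2 = 79·cos5.3° − 12·1.406 = 61.8; c'Δl = 21.23; W sinα = 7.3
Slice 3: Δl = 1.5/cos17.9° = 1.576 m; N'_3 = 91·cos17.9° − 33·1.576 = 34.6; c'Δl = 23.80; W sinα = 28.0
Slice 4: Δl = 3.1/cos40.5° = 4.077 m; N'_4 = 112·cos40.5° − 1·4.077 = 81.1; c'Δl = 61.56; W sinα = 72.7
Σc'Δl = 127.9 kN/m; ΣN' = 194.0 kN/m; ΣW sinα = 104.8 kN/m
Resisting = 127.9 + 194.0·tan27.1° = 127.9 + 99.3 = 227.1 kN/m
FS = 227.1 / 104.8 = 2.168

FS = 2.17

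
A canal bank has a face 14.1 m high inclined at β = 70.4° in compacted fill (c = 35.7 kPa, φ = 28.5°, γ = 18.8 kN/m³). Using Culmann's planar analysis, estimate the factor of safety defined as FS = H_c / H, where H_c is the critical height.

H_c = (4c/γ) · sinβ cosφ / [1 − cos(β − φ)]
    = (4·35.7/18.8) · sin70.4°·cos28.5° / [1 − cos41.9°]
    = 7.596 · 0.8279 / 0.2557 = 24.59 m
FS = H_c / H = 24.59 / 14.1 = 1.744

FS = 1.74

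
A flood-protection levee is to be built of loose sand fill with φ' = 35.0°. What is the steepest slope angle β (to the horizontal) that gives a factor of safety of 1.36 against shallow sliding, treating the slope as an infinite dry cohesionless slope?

β = 27.2°

For an infinite dry cohesionless slope FS = tanφ'/tanβ, so tanβ = tanφ' / FS.
tanβ = tan35.0° / 1.36 = 0.7002 / 1.36 = 0.5149
β = arctan(0.5149) = 27.24°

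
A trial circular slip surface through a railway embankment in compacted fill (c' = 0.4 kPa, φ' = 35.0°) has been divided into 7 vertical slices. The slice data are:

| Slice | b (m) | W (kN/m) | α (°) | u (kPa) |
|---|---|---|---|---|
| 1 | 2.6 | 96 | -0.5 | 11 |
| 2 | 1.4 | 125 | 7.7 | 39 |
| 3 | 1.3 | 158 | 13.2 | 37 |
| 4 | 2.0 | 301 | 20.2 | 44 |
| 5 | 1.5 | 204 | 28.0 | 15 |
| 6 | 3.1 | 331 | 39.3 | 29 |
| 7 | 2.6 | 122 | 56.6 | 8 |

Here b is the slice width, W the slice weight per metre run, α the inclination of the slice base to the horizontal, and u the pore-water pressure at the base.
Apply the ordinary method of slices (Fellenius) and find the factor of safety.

FS = 0.95

Ordinary method of slices: FS = Σ[c'·Δl_i + (W_i cosα_i − u_i·Δl_i)·tanφ'] / Σ W_i sinα_i, with Δl_i = b_i / cosα_i.
Slice 1: Δl = 2.6/cos(-0.5°) = 2.600 m; N'_1 = 96·cos(-0.5°) − 11·2.600 = 67.4; c'Δl = 1.04; W sinα = -0.8
Slice 2: Δl = 1.4/cos7.7° = 1.413 m; N'_2 = 125·cos7.7° − 39·1.413 = 68.8; c'Δl = 0.57; W sinα = 16.7
Slice 3: Δl = 1.3/cos13.2° = 1.335 m; N'_3 = 158·cos13.2° − 37·1.335 = 104.4; c'Δl = 0.53; W sinα = 36.1
Slice 4: Δl = 2.0/cos20.2° = 2.131 m; N'_4 = 301·cos20.2° − 44·2.131 = 188.7; c'Δl = 0.85; W sinα = 103.9
Slice 5: Δl = 1.5/cos28.0° = 1.699 m; N'_5 = 204·cos28.0° − 15·1.699 = 154.6; c'Δl = 0.68; W sinα = 95.8
Slice 6: Δl = 3.1/cos39.3° = 4.006 m; N'_6 = 331·cos39.3° − 29·4.006 = 140.0; c'Δl = 1.60; W sinα = 209.6
Slice 7: Δl = 2.6/cos56.6° = 4.723 m; N'_7 = 122·cos56.6° − 8·4.723 = 29.4; c'Δl = 1.89; W sinα = 101.9
Σc'Δl = 7.2 kN/m; ΣN' = 753.3 kN/m; ΣW sinα = 563.2 kN/m
Resisting = 7.2 + 753.3·tan35.0° = 7.2 + 527.5 = 534.6 kN/m
FS = 534.6 / 563.2 = 0.949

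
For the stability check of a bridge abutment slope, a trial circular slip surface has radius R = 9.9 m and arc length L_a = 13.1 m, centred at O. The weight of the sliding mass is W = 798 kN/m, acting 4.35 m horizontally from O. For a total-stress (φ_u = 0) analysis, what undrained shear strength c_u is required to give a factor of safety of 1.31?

FS = c_u·L_a·R / (W·d), so c_u = FS·W·d / (L_a·R).
c_u = 1.31·798·4.35 / (13.10·9.9) = 4547.4 / 129.69 = 35.06 kPa

c_u = 35.1 kPa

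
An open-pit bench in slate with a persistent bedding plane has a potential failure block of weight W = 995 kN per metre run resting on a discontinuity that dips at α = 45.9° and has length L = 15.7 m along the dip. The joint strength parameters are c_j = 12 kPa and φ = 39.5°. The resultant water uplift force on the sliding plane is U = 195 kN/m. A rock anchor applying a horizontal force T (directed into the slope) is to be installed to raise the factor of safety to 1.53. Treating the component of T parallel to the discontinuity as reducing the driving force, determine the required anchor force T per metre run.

Resolving forces along and normal to the sliding plane, with the horizontal anchor force T adding T·sinα to the effective normal force and T·cosα acting up the plane against the driving force:
FS = [c_jL + (W cosα − U + T sinα) tanφ] / [W sinα − T cosα]
Without the anchor: N' = 497.4 kN/m, driving T_d = 714.5 kN/m, resisting R = 12·15.7 + 497.4·tan39.5° = 598.5 kN/m, FS = 0.84.
Setting FS = 1.53 and solving for T:
1.53·(714.5 − T cos45.9°) = 598.5 + T sin45.9°·tan39.5°
T·(sin45.9°·tan39.5° + 1.53·cos45.9°) = 1.53·714.5 − 598.5
T·(0.7181·0.8243 + 1.53·0.6959) = 1093.2 − 598.5 = 494.8
T·1.6567 = 494.8
T = 298.7 kN/m

T = 299 kN/m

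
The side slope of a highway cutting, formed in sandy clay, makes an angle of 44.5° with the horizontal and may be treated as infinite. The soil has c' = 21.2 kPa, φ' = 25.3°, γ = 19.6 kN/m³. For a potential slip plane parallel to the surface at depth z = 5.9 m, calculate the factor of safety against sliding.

For an infinite slope with a slip plane parallel to the surface (no pore pressure): FS = [c' + γz cos²β tanφ'] / [γz sinβ cosβ].
γz = 19.6·5.9 = 115.64 kN/m²
Numerator = 21.2 + 115.64·cos²44.5°·tan25.3° = 21.2 + 115.64·0.5087·0.4727 = 49.008 kPa
Denominator = 115.64·sin44.5°·cos44.5° = 115.64·0.7009·0.7133 = 57.811 kPa
FS = 49.008 / 57.811 = 0.848

FS = 0.85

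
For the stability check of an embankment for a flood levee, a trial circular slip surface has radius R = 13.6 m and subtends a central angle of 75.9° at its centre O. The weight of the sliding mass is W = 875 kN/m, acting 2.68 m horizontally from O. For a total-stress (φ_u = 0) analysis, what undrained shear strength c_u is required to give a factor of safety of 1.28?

FS = c_u·L_a·R / (W·d), so c_u = FS·W·d / (L_a·R).
Arc length L_a = R·θ = 13.6·(75.9°·π/180) = 13.6·1.3247 = 18.02 m
c_u = 1.28·875·2.68 / (18.02·13.6) = 3001.6 / 245.02 = 12.25 kPa

c_u = 12.3 kPa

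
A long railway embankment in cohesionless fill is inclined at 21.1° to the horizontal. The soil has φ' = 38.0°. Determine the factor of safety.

For a dry cohesionless infinite slope the factor of safety is FS = tanφ' / tanβ.
FS = tan38.0° / tan21.1° = 0.7813 / 0.3859 = 2.025

FS = 2.02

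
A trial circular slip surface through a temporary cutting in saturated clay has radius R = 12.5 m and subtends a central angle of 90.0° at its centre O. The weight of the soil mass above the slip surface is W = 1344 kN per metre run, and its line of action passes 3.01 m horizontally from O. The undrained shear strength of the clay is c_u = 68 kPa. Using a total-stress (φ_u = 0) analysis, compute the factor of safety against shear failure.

Taking moments about the centre O, the resisting moment is provided by the undrained shear strength acting along the arc:
Arc length L_a = R·θ = 12.5·(90.0°·π/180) = 12.5·1.5708 = 19.63 m
M_R = c_u·L_a·R = 68·19.63·12.5 = 16689.7 kN·m/m
M_D = W·d = 1344·3.01 = 4045.4 kN·m/m
FS = M_R / M_D = 16689.7 / 4045.4 = 4.126

FS = 4.13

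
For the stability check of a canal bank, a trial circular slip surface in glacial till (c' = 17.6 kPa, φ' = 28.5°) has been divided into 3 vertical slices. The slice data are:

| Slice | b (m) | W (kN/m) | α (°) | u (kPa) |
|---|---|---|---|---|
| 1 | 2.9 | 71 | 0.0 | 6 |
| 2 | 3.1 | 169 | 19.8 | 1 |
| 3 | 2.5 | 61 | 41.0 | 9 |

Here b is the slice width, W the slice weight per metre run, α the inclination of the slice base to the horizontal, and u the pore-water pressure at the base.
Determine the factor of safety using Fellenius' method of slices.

Ordinary method of slices: FS = Σ[c'·Δl_i + (W_i cosα_i − u_i·Δl_i)·tanφ'] / Σ W_i sinα_i, with Δl_i = b_i / cosα_i.
Slice 1: Δl = 2.9/cos0.0° = 2.900 m; N'_1 = 71·cos0.0° − 6·2.900 = 53.6; c'Δl = 51.04; W sinα = 0.0
Slice 2: Δl = 3.1/cos19.8° = 3.295 m; N'_2 = 169·cos19.8° − 1·3.295 = 155.7; c'Δl = 57.99; W sinα = 57.2
Slice 3: Δl = 2.5/cos41.0° = 3.313 m; N'_3 = 61·cos41.0° − 9·3.313 = 16.2; c'Δl = 58.30; W sinα = 40.0
Σc'Δl = 167.3 kN/m; ΣN' = 225.5 kN/m; ΣW sinα = 97.3 kN/m
Resisting = 167.3 + 225.5·tan28.5° = 167.3 + 122.5 = 289.8 kN/m
FS = 289.8 / 97.3 = 2.979

FS = 2.98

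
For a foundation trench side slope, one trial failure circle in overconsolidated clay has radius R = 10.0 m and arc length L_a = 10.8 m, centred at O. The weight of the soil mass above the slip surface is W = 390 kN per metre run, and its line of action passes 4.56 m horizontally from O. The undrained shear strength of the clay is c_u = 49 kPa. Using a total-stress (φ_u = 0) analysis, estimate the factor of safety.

FS = 2.98

Taking moments about the centre O, the resisting moment is provided by the undrained shear strength acting along the arc:
M_R = c_u·L_a·R = 49·10.80·10.0 = 5292.0 kN·m/m
M_D = W·d = 390·4.56 = 1778.4 kN·m/m
FS = M_R / M_D = 5292.0 / 1778.4 = 2.976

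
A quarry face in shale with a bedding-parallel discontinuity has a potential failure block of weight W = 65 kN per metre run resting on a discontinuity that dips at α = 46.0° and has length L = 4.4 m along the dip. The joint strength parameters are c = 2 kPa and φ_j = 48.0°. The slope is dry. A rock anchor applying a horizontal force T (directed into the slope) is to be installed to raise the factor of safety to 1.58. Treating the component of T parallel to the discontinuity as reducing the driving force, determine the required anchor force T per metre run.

Resolving forces along and normal to the sliding plane, with the horizontal anchor force T adding T·sinα to the effective normal force and T·cosα acting up the plane against the driving force:
FS = [cL + (W cosα + T sinα) tanφ_j] / [W sinα − T cosα]
Without the anchor: N' = 45.2 kN/m, driving T_d = 46.8 kN/m, resisting R = 2·4.4 + 45.2·tan48.0° = 58.9 kN/m, FS = 1.26.
Setting FS = 1.58 and solving for T:
1.58·(46.8 − T cos46.0°) = 58.9 + T sin46.0°·tan48.0°
T·(sin46.0°·tan48.0° + 1.58·cos46.0°) = 1.58·46.8 − 58.9
T·(0.7193·1.1106 + 1.58·0.6947) = 73.9 − 58.9 = 14.9
T·1.8965 = 14.9
T = 7.9 kN/m

T = 8 kN/m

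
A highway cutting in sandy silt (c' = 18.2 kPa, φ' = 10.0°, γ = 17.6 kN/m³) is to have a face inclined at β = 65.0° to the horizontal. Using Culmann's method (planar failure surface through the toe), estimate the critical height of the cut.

H_c = 8.66 m

Culmann's analysis gives the critical failure plane at α_cr = (β + φ')/2 = (65.0 + 10.0)/2 = 37.5°, and the critical height
H_c = (4c'/γ) · sinβ cosφ' / [1 − cos(β − φ')]
    = (4·18.2/17.6) · sin65.0°·cos10.0° / [1 − cos(55.0°)]
    = 4.136 · 0.9063·0.9848 / [1 − 0.5736]
    = 4.136 · 0.8925 / 0.4264
    = 8.66 m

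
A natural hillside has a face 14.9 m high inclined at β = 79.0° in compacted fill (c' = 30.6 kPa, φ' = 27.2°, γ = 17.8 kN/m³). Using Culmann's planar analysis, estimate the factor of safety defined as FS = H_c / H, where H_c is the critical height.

H_c = (4c'/γ) · sinβ cosφ' / [1 − cos(β − φ')]
    = (4·30.6/17.8) · sin79.0°·cos27.2° / [1 − cos51.8°]
    = 6.876 · 0.8731 / 0.3816 = 15.73 m
FS = H_c / H = 15.73 / 14.9 = 1.056

FS = 1.06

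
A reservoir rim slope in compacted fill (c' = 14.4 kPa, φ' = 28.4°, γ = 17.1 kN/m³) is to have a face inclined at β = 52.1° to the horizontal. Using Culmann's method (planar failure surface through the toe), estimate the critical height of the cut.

H_c = 27.72 m

Culmann's analysis gives the critical failure plane at α_cr = (β + φ')/2 = (52.1 + 28.4)/2 = 40.2°, and the critical height
H_c = (4c'/γ) · sinβ cosφ' / [1 − cos(β − φ')]
    = (4·14.4/17.1) · sin52.1°·cos28.4° / [1 − cos(23.7°)]
    = 3.368 · 0.7891·0.8796 / [1 − 0.9157]
    = 3.368 · 0.6941 / 0.0843
    = 27.72 m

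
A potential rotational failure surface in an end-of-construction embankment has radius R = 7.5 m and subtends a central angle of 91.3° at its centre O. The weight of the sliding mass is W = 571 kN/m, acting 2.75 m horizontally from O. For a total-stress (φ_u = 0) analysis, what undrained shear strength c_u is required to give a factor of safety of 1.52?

FS = c_u·L_a·R / (W·d), so c_u = FS·W·d / (L_a·R).
Arc length L_a = R·θ = 7.5·(91.3°·π/180) = 7.5·1.5935 = 11.95 m
c_u = 1.52·571·2.75 / (11.95·7.5) = 2386.8 / 89.63 = 26.63 kPa

c_u = 26.6 kPa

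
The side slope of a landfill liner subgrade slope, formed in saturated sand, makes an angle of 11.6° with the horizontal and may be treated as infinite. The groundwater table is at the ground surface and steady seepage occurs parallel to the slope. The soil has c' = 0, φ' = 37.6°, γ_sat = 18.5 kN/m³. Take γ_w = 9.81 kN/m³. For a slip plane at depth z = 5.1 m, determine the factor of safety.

FS = 1.76

With seepage parallel to the slope and the water table at the surface, the effective normal stress on the slip plane uses the buoyant unit weight γ' = γ_sat − γ_w while the driving shear stress uses γ_sat:
FS = [c' + γ' z cos²β tanφ'] / [γ_sat z sinβ cosβ]
(For c' = 0 this reduces to FS = (γ'/γ_sat)·tanφ'/tanβ.)
γ' = 18.5 − 9.81 = 8.69 kN/m³
Numerator = 0.0 + 8.69·5.1·cos²11.6°·tan37.6° = 0.0 + 8.69·5.1·0.9596·0.7701 = 32.750 kPa
Denominator = 18.5·5.1·sin11.6°·cos11.6° = 18.5·5.1·0.2011·0.9796 = 18.584 kPa
FS = 32.750 / 18.584 = 1.762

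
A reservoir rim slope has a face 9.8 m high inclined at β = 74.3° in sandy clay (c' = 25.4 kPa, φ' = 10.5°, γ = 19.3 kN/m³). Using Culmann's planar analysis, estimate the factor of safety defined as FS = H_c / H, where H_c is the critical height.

H_c = (4c'/γ) · sinβ cosφ' / [1 − cos(β − φ')]
    = (4·25.4/19.3) · sin74.3°·cos10.5° / [1 − cos63.8°]
    = 5.264 · 0.9466 / 0.5585 = 8.92 m
FS = H_c / H = 8.92 / 9.8 = 0.910

FS = 0.91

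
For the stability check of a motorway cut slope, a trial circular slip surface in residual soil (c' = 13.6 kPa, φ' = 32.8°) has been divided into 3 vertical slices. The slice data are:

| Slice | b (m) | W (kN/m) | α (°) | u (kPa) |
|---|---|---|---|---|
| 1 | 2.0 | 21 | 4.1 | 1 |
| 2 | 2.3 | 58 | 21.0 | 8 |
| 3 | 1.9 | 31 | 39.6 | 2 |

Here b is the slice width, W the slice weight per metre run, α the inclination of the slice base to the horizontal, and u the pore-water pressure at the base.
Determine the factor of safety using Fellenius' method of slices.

Ordinary method of slices: FS = Σ[c'·Δl_i + (W_i cosα_i − u_i·Δl_i)·tanφ'] / Σ W_i sinα_i, with Δl_i = b_i / cosα_i.
Slice 1: Δl = 2.0/cos4.1° = 2.005 m; N'_1 = 21·cos4.1° − 1·2.005 = 18.9; c'Δl = 27.27; W sinα = 1.5
Slice 2: Δl = 2.3/cos21.0° = 2.464 m; N'_2 = 58·cos21.0° − 8·2.464 = 34.4; c'Δl = 33.51; W sinα = 20.8
Slice 3: Δl = 1.9/cos39.6° = 2.466 m; N'_3 = 31·cos39.6° − 2·2.466 = 19.0; c'Δl = 33.54; W sinα = 19.8
Σc'Δl = 94.3 kN/m; ΣN' = 72.3 kN/m; ΣW sinα = 42.0 kN/m
Resisting = 94.3 + 72.3·tan32.8° = 94.3 + 46.6 = 140.9 kN/m
FS = 140.9 / 42.0 = 3.352

FS = 3.35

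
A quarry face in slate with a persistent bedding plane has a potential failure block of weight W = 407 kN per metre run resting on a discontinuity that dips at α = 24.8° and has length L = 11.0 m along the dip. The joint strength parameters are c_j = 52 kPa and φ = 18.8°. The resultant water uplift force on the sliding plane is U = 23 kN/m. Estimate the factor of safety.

FS = 4.04

Resolving the block weight along and normal to the plane and applying the Mohr–Coulomb strength on the joint:
N' = W cosα − U = 407·cos24.8° − 23 = 346.5 kN/m
Driving force T = W sinα = 407·sin24.8° = 170.7 kN/m
Resisting force R = c_j·L + N'·tanφ = 52·11.0 + 346.5·tan18.8° = 572.0 + 117.9 = 689.9 kN/m
FS = R / T = 689.9 / 170.7 = 4.041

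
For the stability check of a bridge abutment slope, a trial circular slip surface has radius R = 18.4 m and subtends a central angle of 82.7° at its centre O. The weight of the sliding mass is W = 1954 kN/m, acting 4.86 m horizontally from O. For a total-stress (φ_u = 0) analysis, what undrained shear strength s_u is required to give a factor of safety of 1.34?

FS = s_u·L_a·R / (W·d), so s_u = FS·W·d / (L_a·R).
Arc length L_a = R·θ = 18.4·(82.7°·π/180) = 18.4·1.4434 = 26.56 m
s_u = 1.34·1954·4.86 / (26.56·18.4) = 12725.2 / 488.67 = 26.04 kPa

s_u = 26.0 kPa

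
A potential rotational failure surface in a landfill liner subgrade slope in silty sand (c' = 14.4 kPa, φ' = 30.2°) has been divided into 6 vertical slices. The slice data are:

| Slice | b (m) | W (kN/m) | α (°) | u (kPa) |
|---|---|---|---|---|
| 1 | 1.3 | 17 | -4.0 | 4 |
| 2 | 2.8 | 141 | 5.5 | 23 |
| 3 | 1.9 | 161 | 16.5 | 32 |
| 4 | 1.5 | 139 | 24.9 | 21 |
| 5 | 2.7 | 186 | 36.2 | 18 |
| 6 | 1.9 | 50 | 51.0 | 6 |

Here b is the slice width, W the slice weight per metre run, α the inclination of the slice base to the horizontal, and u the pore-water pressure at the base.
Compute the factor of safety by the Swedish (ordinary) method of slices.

Ordinary method of slices: FS = Σ[c'·Δl_i + (W_i cosα_i − u_i·Δl_i)·tanφ'] / Σ W_i sinα_i, with Δl_i = b_i / cosα_i.
Slice 1: Δl = 1.3/cos(-4.0°) = 1.303 m; N'_1 = 17·cos(-4.0°) − 4·1.303 = 11.7; c'Δl = 18.77; W sinα = -1.2
Slice 2: Δl = 2.8/cos5.5° = 2.813 m; N'_2 = 141·cos5.5° − 23·2.813 = 75.7; c'Δl = 40.51; W sinα = 13.5
Slice 3: Δl = 1.9/cos16.5° = 1.982 m; N'_3 = 161·cos16.5° − 32·1.982 = 91.0; c'Δl = 28.54; W sinα = 45.7
Slice 4: Δl = 1.5/cos24.9° = 1.654 m; N'_4 = 139·cos24.9° − 21·1.654 = 91.4; c'Δl = 23.81; W sinα = 58.5
Slice 5: Δl = 2.7/cos36.2° = 3.346 m; N'_5 = 186·cos36.2° − 18·3.346 = 89.9; c'Δl = 48.18; W sinα = 109.9
Slice 6: Δl = 1.9/cos51.0° = 3.019 m; N'_6 = 50·cos51.0° − 6·3.019 = 13.4; c'Δl = 43.48; W sinα = 38.9
Σc'Δl = 203.3 kN/m; ΣN' = 372.9 kN/m; ΣW sinα = 265.3 kN/m
Resisting = 203.3 + 372.9·tan30.2° = 203.3 + 217.0 = 420.3 kN/m
FS = 420.3 / 265.3 = 1.584

FS = 1.58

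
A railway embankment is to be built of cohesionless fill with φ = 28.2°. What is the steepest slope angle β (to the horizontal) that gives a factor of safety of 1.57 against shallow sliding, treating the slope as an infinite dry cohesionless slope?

β = 18.9°

For an infinite dry cohesionless slope FS = tanφ/tanβ, so tanβ = tanφ / FS.
tanβ = tan28.2° / 1.57 = 0.5362 / 1.57 = 0.3415
β = arctan(0.3415) = 18.86°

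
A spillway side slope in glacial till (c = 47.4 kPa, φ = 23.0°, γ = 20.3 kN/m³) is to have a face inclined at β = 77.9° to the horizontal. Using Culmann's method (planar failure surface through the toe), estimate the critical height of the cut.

Culmann's analysis gives the critical failure plane at α_cr = (β + φ)/2 = (77.9 + 23.0)/2 = 50.5°, and the critical height
H_c = (4c/γ) · sinβ cosφ / [1 − cos(β − φ)]
    = (4·47.4/20.3) · sin77.9°·cos23.0° / [1 − cos(54.9°)]
    = 9.340 · 0.9778·0.9205 / [1 − 0.5750]
    = 9.340 · 0.9001 / 0.4250
    = 19.78 m

H_c = 19.78 m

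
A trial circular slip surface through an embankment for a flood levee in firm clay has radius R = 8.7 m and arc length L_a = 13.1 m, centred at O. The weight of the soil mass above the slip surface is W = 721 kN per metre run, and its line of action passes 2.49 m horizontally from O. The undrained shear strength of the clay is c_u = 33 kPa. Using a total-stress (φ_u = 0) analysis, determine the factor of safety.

Taking moments about the centre O, the resisting moment is provided by the undrained shear strength acting along the arc:
M_R = c_u·L_a·R = 33·13.10·8.7 = 3761.0 kN·m/m
M_D = W·d = 721·2.49 = 1795.3 kN·m/m
FS = M_R / M_D = 3761.0 / 1795.3 = 2.095

FS = 2.09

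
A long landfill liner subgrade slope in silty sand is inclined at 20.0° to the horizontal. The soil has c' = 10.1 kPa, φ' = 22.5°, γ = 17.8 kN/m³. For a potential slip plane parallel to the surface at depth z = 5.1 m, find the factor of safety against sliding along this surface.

FS = 1.48

For an infinite slope with a slip plane parallel to the surface (no pore pressure): FS = [c' + γz cos²β tanφ'] / [γz sinβ cosβ].
γz = 17.8·5.1 = 90.78 kN/m²
Numerator = 10.1 + 90.78·cos²20.0°·tan22.5° = 10.1 + 90.78·0.8830·0.4142 = 43.304 kPa
Denominator = 90.78·sin20.0°·cos20.0° = 90.78·0.3420·0.9397 = 29.176 kPa
FS = 43.304 / 29.176 = 1.484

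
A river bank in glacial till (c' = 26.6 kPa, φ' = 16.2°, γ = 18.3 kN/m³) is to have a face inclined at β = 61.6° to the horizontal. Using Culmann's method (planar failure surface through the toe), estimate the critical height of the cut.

Culmann's analysis gives the critical failure plane at α_cr = (β + φ')/2 = (61.6 + 16.2)/2 = 38.9°, and the critical height
H_c = (4c'/γ) · sinβ cosφ' / [1 − cos(β − φ')]
    = (4·26.6/18.3) · sin61.6°·cos16.2° / [1 − cos(45.4°)]
    = 5.814 · 0.8796·0.9603 / [1 − 0.7022]
    = 5.814 · 0.8447 / 0.2978
    = 16.49 m

H_c = 16.49 m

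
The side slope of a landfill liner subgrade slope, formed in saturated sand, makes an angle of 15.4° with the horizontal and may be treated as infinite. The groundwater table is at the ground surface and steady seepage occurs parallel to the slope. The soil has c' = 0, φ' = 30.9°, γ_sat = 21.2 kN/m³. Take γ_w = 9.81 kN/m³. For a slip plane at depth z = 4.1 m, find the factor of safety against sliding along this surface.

FS = 1.17

With seepage parallel to the slope and the water table at the surface, the effective normal stress on the slip plane uses the buoyant unit weight γ' = γ_sat − γ_w while the driving shear stress uses γ_sat:
FS = [c' + γ' z cos²β tanφ'] / [γ_sat z sinβ cosβ]
(For c' = 0 this reduces to FS = (γ'/γ_sat)·tanφ'/tanβ.)
γ' = 21.2 − 9.81 = 11.39 kN/m³
Numerator = 0.0 + 11.39·4.1·cos²15.4°·tan30.9° = 0.0 + 11.39·4.1·0.9295·0.5985 = 25.978 kPa
Denominator = 21.2·4.1·sin15.4°·cos15.4° = 21.2·4.1·0.2656·0.9641 = 22.253 kPa
FS = 25.978 / 22.253 = 1.167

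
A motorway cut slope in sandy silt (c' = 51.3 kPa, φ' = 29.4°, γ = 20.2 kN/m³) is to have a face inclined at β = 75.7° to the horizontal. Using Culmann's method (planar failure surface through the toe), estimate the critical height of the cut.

Culmann's analysis gives the critical failure plane at α_cr = (β + φ')/2 = (75.7 + 29.4)/2 = 52.5°, and the critical height
H_c = (4c'/γ) · sinβ cosφ' / [1 − cos(β − φ')]
    = (4·51.3/20.2) · sin75.7°·cos29.4° / [1 − cos(46.3°)]
    = 10.158 · 0.9690·0.8712 / [1 − 0.6909]
    = 10.158 · 0.8442 / 0.3091
    = 27.74 m

H_c = 27.74 m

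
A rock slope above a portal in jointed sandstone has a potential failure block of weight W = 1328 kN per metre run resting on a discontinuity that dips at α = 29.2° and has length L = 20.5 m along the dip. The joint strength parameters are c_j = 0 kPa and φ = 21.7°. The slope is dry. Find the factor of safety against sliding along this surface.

FS = 0.71

Resolving the block weight along and normal to the plane and applying the Mohr–Coulomb strength on the joint:
N' = W cosα = 1328·cos29.2° = 1159.2 kN/m
Driving force T = W sinα = 1328·sin29.2° = 647.9 kN/m
Resisting force R = c_j·L + N'·tanφ = 0·20.5 + 1159.2·tan21.7° = 0.0 + 461.3 = 461.3 kN/m
FS = R / T = 461.3 / 647.9 = 0.712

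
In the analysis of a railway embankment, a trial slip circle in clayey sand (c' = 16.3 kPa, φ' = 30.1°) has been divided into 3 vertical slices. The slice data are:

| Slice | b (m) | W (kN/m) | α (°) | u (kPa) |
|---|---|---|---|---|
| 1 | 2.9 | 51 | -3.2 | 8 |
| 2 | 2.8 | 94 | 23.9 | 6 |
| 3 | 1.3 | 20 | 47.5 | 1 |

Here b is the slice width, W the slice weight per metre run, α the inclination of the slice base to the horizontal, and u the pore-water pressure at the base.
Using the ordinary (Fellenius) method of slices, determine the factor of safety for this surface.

FS = 3.81

Ordinary method of slices: FS = Σ[c'·Δl_i + (W_i cosα_i − u_i·Δl_i)·tanφ'] / Σ W_i sinα_i, with Δl_i = b_i / cosα_i.
Slice 1: Δl = 2.9/cos(-3.2°) = 2.905 m; N'_1 = 51·cos(-3.2°) − 8·2.905 = 27.7; c'Δl = 47.34; W sinα = -2.8
Slice 2: Δl = 2.8/cos23.9° = 3.063 m; N'_2 = 94·cos23.9° − 6·3.063 = 67.6; c'Δl = 49.92; W sinα = 38.1
Slice 3: Δl = 1.3/cos47.5° = 1.924 m; N'_3 = 20·cos47.5° − 1·1.924 = 11.6; c'Δl = 31.37; W sinα = 14.7
Σc'Δl = 128.6 kN/m; ΣN' = 106.8 kN/m; ΣW sinα = 50.0 kN/m
Resisting = 128.6 + 106.8·tan30.1° = 128.6 + 61.9 = 190.6 kN/m
FS = 190.6 / 50.0 = 3.813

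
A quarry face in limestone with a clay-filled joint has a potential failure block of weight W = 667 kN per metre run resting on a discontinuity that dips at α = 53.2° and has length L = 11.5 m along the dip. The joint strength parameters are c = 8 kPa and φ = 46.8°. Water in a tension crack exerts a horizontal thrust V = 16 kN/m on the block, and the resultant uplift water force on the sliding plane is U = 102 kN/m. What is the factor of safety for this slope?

FS = 0.73

Resolving the block weight along and normal to the plane and applying the Mohr–Coulomb strength on the joint:
N' = W cosα − U − V sinα = 667·cos53.2° − 102 − 16·sin53.2° = 284.7 kN/m
Driving force T = W sinα + V cosα = 667·sin53.2° + 16·cos53.2° = 543.7 kN/m
Resisting force R = c·L + N'·tanφ = 8·11.5 + 284.7·tan46.8° = 92.0 + 303.2 = 395.2 kN/m
FS = R / T = 395.2 / 543.7 = 0.727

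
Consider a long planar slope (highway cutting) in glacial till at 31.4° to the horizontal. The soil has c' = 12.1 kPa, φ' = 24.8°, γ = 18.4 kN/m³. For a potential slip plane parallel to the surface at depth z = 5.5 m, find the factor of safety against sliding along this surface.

For an infinite slope with a slip plane parallel to the surface (no pore pressure): FS = [c' + γz cos²β tanφ'] / [γz sinβ cosβ].
γz = 18.4·5.5 = 101.20 kN/m²
Numerator = 12.1 + 101.20·cos²31.4°·tan24.8° = 12.1 + 101.20·0.7285·0.4621 = 46.168 kPa
Denominator = 101.20·sin31.4°·cos31.4° = 101.20·0.5210·0.8536 = 45.004 kPa
FS = 46.168 / 45.004 = 1.026

FS = 1.03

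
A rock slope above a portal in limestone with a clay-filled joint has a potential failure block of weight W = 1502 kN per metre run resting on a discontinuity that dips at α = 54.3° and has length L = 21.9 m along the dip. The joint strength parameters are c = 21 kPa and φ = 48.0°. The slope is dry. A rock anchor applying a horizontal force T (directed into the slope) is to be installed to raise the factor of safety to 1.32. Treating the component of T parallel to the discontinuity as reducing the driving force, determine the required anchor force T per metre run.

T = 106 kN/m

Resolving forces along and normal to the sliding plane, with the horizontal anchor force T adding T·sinα to the effective normal force and T·cosα acting up the plane against the driving force:
FS = [cL + (W cosα + T sinα) tanφ] / [W sinα − T cosα]
Without the anchor: N' = 876.5 kN/m, driving T_d = 1219.7 kN/m, resisting R = 21·21.9 + 876.5·tan48.0° = 1433.3 kN/m, FS = 1.18.
Setting FS = 1.32 and solving for T:
1.32·(1219.7 − T cos54.3°) = 1433.3 + T sin54.3°·tan48.0°
T·(sin54.3°·tan48.0° + 1.32·cos54.3°) = 1.32·1219.7 − 1433.3
T·(0.8121·1.1106 + 1.32·0.5835) = 1610.1 − 1433.3 = 176.7
T·1.6722 = 176.7
T = 105.7 kN/m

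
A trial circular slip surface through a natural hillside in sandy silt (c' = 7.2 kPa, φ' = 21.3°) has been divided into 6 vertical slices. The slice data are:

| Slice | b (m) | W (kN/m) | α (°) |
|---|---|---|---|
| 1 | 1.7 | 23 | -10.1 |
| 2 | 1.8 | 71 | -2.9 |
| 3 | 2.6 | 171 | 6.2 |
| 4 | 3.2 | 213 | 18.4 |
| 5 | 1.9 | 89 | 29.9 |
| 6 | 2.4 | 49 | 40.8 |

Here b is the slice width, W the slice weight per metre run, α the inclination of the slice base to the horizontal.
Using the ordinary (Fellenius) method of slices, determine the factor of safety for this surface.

Ordinary method of slices: FS = Σ[c'·Δl_i + (W_i cosα_i)·tanφ'] / Σ W_i sinα_i, with Δl_i = b_i / cosα_i.
Slice 1: Δl = 1.7/cos(-10.1°) = 1.727 m; N'_1 = 23·cos(-10.1°) = 22.6; c'Δl = 12.43; W sinα = -4.0
Slice 2: Δl = 1.8/cos(-2.9°) = 1.802 m; N'_2 = 71·cos(-2.9°) = 70.9; c'Δl = 12.98; W sinα = -3.6
Slice 3: Δl = 2.6/cos6.2° = 2.615 m; N'_3 = 171·cos6.2° = 170.0; c'Δl = 18.83; W sinα = 18.5
Slice 4: Δl = 3.2/cos18.4° = 3.372 m; N'_4 = 213·cos18.4° = 202.1; c'Δl = 24.28; W sinα = 67.2
Slice 5: Δl = 1.9/cos29.9° = 2.192 m; N'_5 = 89·cos29.9° = 77.2; c'Δl = 15.78; W sinα = 44.4
Slice 6: Δl = 2.4/cos40.8° = 3.170 m; N'_6 = 49·cos40.8° = 37.1; c'Δl = 22.83; W sinα = 32.0
Σc'Δl = 107.1 kN/m; ΣN' = 579.9 kN/m; ΣW sinα = 154.5 kN/m
Resisting = 107.1 + 579.9·tan21.3° = 107.1 + 226.1 = 333.2 kN/m
FS = 333.2 / 154.5 = 2.157

FS = 2.16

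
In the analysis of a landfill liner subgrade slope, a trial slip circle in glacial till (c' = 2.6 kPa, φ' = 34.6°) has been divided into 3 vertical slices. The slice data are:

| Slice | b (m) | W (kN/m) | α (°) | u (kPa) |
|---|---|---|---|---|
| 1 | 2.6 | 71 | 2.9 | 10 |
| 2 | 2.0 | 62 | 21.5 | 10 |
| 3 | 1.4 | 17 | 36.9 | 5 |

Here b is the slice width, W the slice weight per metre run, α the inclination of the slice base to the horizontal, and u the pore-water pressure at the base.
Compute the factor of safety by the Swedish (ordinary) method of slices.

FS = 2.09

Ordinary method of slices: FS = Σ[c'·Δl_i + (W_i cosα_i − u_i·Δl_i)·tanφ'] / Σ W_i sinα_i, with Δl_i = b_i / cosα_i.
Slice 1: Δl = 2.6/cos2.9° = 2.603 m; N'_1 = 71·cos2.9° − 10·2.603 = 44.9; c'Δl = 6.77; W sinα = 3.6
Slice 2: Δl = 2.0/cos21.5° = 2.150 m; N'_2 = 62·cos21.5° − 10·2.150 = 36.2; c'Δl = 5.59; W sinα = 22.7
Slice 3: Δl = 1.4/cos36.9° = 1.751 m; N'_3 = 17·cos36.9° − 5·1.751 = 4.8; c'Δl = 4.55; W sinα = 10.2
Σc'Δl = 16.9 kN/m; ΣN' = 85.9 kN/m; ΣW sinα = 36.5 kN/m
Resisting = 16.9 + 85.9·tan34.6° = 16.9 + 59.3 = 76.2 kN/m
FS = 76.2 / 36.5 = 2.086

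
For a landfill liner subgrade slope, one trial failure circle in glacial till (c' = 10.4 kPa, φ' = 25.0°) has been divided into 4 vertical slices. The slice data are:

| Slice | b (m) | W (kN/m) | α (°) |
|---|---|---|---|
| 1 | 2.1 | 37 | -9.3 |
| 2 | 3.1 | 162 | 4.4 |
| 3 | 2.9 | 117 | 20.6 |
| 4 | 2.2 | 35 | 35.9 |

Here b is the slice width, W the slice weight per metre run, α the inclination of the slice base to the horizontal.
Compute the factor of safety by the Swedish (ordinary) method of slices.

Ordinary method of slices: FS = Σ[c'·Δl_i + (W_i cosα_i)·tanφ'] / Σ W_i sinα_i, with Δl_i = b_i / cosα_i.
Slice 1: Δl = 2.1/cos(-9.3°) = 2.128 m; N'_1 = 37·cos(-9.3°) = 36.5; c'Δl = 22.13; W sinα = -6.0
Slice 2: Δl = 3.1/cos4.4° = 3.109 m; N'_2 = 162·cos4.4° = 161.5; c'Δl = 32.34; W sinα = 12.4
Slice 3: Δl = 2.9/cos20.6° = 3.098 m; N'_3 = 117·cos20.6° = 109.5; c'Δl = 32.22; W sinα = 41.2
Slice 4: Δl = 2.2/cos35.9° = 2.716 m; N'_4 = 35·cos35.9° = 28.4; c'Δl = 28.25; W sinα = 20.5
Σc'Δl = 114.9 kN/m; ΣN' = 335.9 kN/m; ΣW sinα = 68.1 kN/m
Resisting = 114.9 + 335.9·tan25.0° = 114.9 + 156.6 = 271.6 kN/m
FS = 271.6 / 68.1 = 3.986

FS = 3.99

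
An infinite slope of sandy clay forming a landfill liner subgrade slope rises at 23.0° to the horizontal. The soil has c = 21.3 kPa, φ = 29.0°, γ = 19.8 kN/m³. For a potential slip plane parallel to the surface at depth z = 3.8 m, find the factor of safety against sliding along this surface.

FS = 2.09

For an infinite slope with a slip plane parallel to the surface (no pore pressure): FS = [c + γz cos²β tanφ] / [γz sinβ cosβ].
γz = 19.8·3.8 = 75.24 kN/m²
Numerator = 21.3 + 75.24·cos²23.0°·tan29.0° = 21.3 + 75.24·0.8473·0.5543 = 56.639 kPa
Denominator = 75.24·sin23.0°·cos23.0° = 75.24·0.3907·0.9205 = 27.062 kPa
FS = 56.639 / 27.062 = 2.093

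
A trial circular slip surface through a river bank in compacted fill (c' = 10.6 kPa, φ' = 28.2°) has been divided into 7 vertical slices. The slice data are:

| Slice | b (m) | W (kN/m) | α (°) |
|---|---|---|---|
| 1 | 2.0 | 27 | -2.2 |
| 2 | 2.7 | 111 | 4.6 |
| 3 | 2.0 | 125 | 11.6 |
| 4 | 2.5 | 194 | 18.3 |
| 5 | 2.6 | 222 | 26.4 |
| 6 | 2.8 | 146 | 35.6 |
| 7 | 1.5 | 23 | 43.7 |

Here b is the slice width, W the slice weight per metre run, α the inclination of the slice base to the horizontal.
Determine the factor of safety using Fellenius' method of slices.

Ordinary method of slices: FS = Σ[c'·Δl_i + (W_i cosα_i)·tanφ'] / Σ W_i sinα_i, with Δl_i = b_i / cosα_i.
Slice 1: Δl = 2.0/cos(-2.2°) = 2.001 m; N'_1 = 27·cos(-2.2°) = 27.0; c'Δl = 21.22; W sinα = -1.0
Slice 2: Δl = 2.7/cos4.6° = 2.709 m; N'_2 = 111·cos4.6° = 110.6; c'Δl = 28.71; W sinα = 8.9
Slice 3: Δl = 2.0/cos11.6° = 2.042 m; N'_3 = 125·cos11.6° = 122.4; c'Δl = 21.64; W sinα = 25.1
Slice 4: Δl = 2.5/cos18.3° = 2.633 m; N'_4 = 194·cos18.3° = 184.2; c'Δl = 27.91; W sinα = 60.9
Slice 5: Δl = 2.6/cos26.4° = 2.903 m; N'_5 = 222·cos26.4° = 198.8; c'Δl = 30.77; W sinα = 98.7
Slice 6: Δl = 2.8/cos35.6° = 3.444 m; N'_6 = 146·cos35.6° = 118.7; c'Δl = 36.50; W sinα = 85.0
Slice 7: Δl = 1.5/cos43.7° = 2.075 m; N'_7 = 23·cos43.7° = 16.6; c'Δl = 21.99; W sinα = 15.9
Σc'Δl = 188.7 kN/m; ΣN' = 778.4 kN/m; ΣW sinα = 293.5 kN/m
Resisting = 188.7 + 778.4·tan28.2° = 188.7 + 417.4 = 606.1 kN/m
FS = 606.1 / 293.5 = 2.065

FS = 2.07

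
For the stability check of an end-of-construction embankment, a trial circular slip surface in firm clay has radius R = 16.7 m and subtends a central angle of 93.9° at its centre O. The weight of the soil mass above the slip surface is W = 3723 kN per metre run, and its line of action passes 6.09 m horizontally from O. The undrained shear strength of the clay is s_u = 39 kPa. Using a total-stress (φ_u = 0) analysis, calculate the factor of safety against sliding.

Taking moments about the centre O, the resisting moment is provided by the undrained shear strength acting along the arc:
Arc length L_a = R·θ = 16.7·(93.9°·π/180) = 16.7·1.6389 = 27.37 m
M_R = s_u·L_a·R = 39·27.37·16.7 = 17825.5 kN·m/m
M_D = W·d = 3723·6.09 = 22673.1 kN·m/m
FS = M_R / M_D = 17825.5 / 22673.1 = 0.786

FS = 0.79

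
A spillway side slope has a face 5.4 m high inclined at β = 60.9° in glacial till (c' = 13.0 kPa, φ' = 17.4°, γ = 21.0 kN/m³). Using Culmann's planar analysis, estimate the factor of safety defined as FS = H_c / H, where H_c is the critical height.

FS = 1.39

H_c = (4c'/γ) · sinβ cosφ' / [1 − cos(β − φ')]
    = (4·13.0/21.0) · sin60.9°·cos17.4° / [1 − cos43.5°]
    = 2.476 · 0.8338 / 0.2746 = 7.52 m
FS = H_c / H = 7.52 / 5.4 = 1.392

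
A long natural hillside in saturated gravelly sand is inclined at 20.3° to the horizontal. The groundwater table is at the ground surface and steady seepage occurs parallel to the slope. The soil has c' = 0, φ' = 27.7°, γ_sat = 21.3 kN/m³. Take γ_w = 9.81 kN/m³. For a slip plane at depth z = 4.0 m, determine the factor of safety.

FS = 0.77

With seepage parallel to the slope and the water table at the surface, the effective normal stress on the slip plane uses the buoyant unit weight γ' = γ_sat − γ_w while the driving shear stress uses γ_sat:
FS = [c' + γ' z cos²β tanφ'] / [γ_sat z sinβ cosβ]
(For c' = 0 this reduces to FS = (γ'/γ_sat)·tanφ'/tanβ.)
γ' = 21.3 − 9.81 = 11.49 kN/m³
Numerator = 0.0 + 11.49·4.0·cos²20.3°·tan27.7° = 0.0 + 11.49·4.0·0.8796·0.5250 = 21.225 kPa
Denominator = 21.3·4.0·sin20.3°·cos20.3° = 21.3·4.0·0.3469·0.9379 = 27.723 kPa
FS = 21.225 / 27.723 = 0.766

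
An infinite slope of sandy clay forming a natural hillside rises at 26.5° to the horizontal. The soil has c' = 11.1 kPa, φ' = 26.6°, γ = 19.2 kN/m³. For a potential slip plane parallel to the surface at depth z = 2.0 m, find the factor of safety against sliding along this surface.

For an infinite slope with a slip plane parallel to the surface (no pore pressure): FS = [c' + γz cos²β tanφ'] / [γz sinβ cosβ].
γz = 19.2·2.0 = 38.40 kN/m²
Numerator = 11.1 + 38.40·cos²26.5°·tan26.6° = 11.1 + 38.40·0.8009·0.5008 = 26.501 kPa
Denominator = 38.40·sin26.5°·cos26.5° = 38.40·0.4462·0.8949 = 15.334 kPa
FS = 26.501 / 15.334 = 1.728

FS = 1.73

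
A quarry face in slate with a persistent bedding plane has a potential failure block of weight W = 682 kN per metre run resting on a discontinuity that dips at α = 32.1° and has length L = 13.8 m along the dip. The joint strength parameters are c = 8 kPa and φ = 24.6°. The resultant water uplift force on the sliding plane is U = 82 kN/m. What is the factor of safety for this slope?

FS = 0.93

Resolving the block weight along and normal to the plane and applying the Mohr–Coulomb strength on the joint:
N' = W cosα − U = 682·cos32.1° − 82 = 495.7 kN/m
Driving force T = W sinα = 682·sin32.1° = 362.4 kN/m
Resisting force R = c·L + N'·tanφ = 8·13.8 + 495.7·tan24.6° = 110.4 + 227.0 = 337.4 kN/m
FS = R / T = 337.4 / 362.4 = 0.931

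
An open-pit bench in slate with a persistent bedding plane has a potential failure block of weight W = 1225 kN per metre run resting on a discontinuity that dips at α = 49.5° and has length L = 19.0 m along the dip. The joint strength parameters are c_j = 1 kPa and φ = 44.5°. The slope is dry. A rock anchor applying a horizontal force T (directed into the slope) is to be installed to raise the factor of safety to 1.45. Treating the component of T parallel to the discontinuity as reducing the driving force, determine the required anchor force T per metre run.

T = 326 kN/m

Resolving forces along and normal to the sliding plane, with the horizontal anchor force T adding T·sinα to the effective normal force and T·cosα acting up the plane against the driving force:
FS = [c_jL + (W cosα + T sinα) tanφ] / [W sinα − T cosα]
Without the anchor: N' = 795.6 kN/m, driving T_d = 931.5 kN/m, resisting R = 1·19.0 + 795.6·tan44.5° = 800.8 kN/m, FS = 0.86.
Setting FS = 1.45 and solving for T:
1.45·(931.5 − T cos49.5°) = 800.8 + T sin49.5°·tan44.5°
T·(sin49.5°·tan44.5° + 1.45·cos49.5°) = 1.45·931.5 − 800.8
T·(0.7604·0.9827 + 1.45·0.6494) = 1350.7 − 800.8 = 549.9
T·1.6889 = 549.9
T = 325.6 kN/m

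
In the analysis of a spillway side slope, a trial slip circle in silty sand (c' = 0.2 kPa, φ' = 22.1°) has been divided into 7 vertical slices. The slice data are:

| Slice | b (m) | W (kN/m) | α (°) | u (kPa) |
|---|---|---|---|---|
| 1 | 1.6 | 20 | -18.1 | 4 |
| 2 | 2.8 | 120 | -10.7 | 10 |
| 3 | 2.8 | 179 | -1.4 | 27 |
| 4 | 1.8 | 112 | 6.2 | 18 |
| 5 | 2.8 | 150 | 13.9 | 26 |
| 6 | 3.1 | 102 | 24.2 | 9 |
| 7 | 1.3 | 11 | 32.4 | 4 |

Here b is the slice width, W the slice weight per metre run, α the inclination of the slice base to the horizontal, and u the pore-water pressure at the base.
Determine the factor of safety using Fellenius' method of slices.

Ordinary method of slices: FS = Σ[c'·Δl_i + (W_i cosα_i − u_i·Δl_i)·tanφ'] / Σ W_i sinα_i, with Δl_i = b_i / cosα_i.
Slice 1: Δl = 1.6/cos(-18.1°) = 1.683 m; N'_1 = 20·cos(-18.1°) − 4·1.683 = 12.3; c'Δl = 0.34; W sinα = -6.2
Slice 2: Δl = 2.8/cos(-10.7°) = 2.850 m; N'_2 = 120·cos(-10.7°) − 10·2.850 = 89.4; c'Δl = 0.57; W sinα = -22.3
Slice 3: Δl = 2.8/cos(-1.4°) = 2.801 m; N'_3 = 179·cos(-1.4°) − 27·2.801 = 103.3; c'Δl = 0.56; W sinα = -4.4
Slice 4: Δl = 1.8/cos6.2° = 1.811 m; N'_4 = 112·cos6.2° − 18·1.811 = 78.8; c'Δl = 0.36; W sinα = 12.1
Slice 5: Δl = 2.8/cos13.9° = 2.884 m; N'_5 = 150·cos13.9° − 26·2.884 = 70.6; c'Δl = 0.58; W sinα = 36.0
Slice 6: Δl = 3.1/cos24.2° = 3.399 m; N'_6 = 102·cos24.2° − 9·3.399 = 62.4; c'Δl = 0.68; W sinα = 41.8
Slice 7: Δl = 1.3/cos32.4° = 1.540 m; N'_7 = 11·cos32.4° − 4·1.540 = 3.1; c'Δl = 0.31; W sinα = 5.9
Σc'Δl = 3.4 kN/m; ΣN' = 420.0 kN/m; ΣW sinα = 63.0 kN/m
Resisting = 3.4 + 420.0·tan22.1° = 3.4 + 170.5 = 173.9 kN/m
FS = 173.9 / 63.0 = 2.762

FS = 2.76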